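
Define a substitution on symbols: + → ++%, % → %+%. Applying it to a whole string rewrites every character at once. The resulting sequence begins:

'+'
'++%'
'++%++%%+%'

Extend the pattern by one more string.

Apply φ to ++%++%%+% symbol by symbol: +→++%, +→++%, %→%+%, +→++%, +→++%, %→%+%, %→%+%, +→++%, %→%+%; joined: ++% ++% %+% ++% ++% %+% %+% ++% %+%.

++%++%%+%++%++%%+%%+%++%%+%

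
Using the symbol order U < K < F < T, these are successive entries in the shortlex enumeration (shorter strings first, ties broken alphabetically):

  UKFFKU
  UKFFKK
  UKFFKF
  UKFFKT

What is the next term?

Treat UKFFKT as a base-4 numeral over the given alphabet and add one, carrying through any trailing T's.

UKFFFU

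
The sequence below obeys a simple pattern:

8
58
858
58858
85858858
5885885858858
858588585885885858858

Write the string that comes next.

This is a Fibonacci-style word recurrence s(k) = s(k−2)·s(k−1): e.g. 8·58 = 858.
So term 8 is 5885885858858·858588585885885858858.

5885885858858858588585885885858858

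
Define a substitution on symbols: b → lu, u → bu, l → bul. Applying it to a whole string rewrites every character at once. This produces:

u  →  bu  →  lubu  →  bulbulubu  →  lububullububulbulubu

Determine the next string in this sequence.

φ(lububullububulbulubu) expands symbol-by-symbol to bul bu lu bu lu bu bul bul bu lu bu lu bu bul lu bu bul bu lu bu; joining the 20 pieces gives the next term.

bulbulubulububulbulbulubulububullububulbulubu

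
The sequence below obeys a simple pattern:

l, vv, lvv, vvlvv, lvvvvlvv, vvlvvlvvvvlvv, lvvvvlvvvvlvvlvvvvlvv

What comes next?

From term 3 onward, concatenate the second-to-last term with the last: l·vv = lvv, vv·lvv = vvlvv, …
Continuing: vvlvvlvvvvlvv · lvvvvlvvvvlvvlvvvvlvv gives term 8.

vvlvvlvvvvlvvlvvvvlvvvvlvvlvvvvlvv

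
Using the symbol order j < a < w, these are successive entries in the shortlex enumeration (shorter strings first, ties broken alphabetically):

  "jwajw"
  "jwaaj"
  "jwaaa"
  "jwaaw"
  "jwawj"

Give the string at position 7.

jwaww

Stepping forward 2 times from jwawj: jwawj → jwawa, then the target.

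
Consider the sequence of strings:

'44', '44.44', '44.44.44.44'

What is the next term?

Every step duplicates the string with '.' between the halves.
So the next term is two copies of 44.44.44.44 with '.' between the halves.

44.44.44.44.44.44.44.44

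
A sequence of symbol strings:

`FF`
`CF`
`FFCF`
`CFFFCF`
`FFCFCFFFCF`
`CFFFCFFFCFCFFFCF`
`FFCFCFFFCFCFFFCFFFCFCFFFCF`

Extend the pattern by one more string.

CFFFCFFFCFCFFFCFFFCFCFFFCFCFFFCFFFCFCFFFCF

From term 3 onward, concatenate the second-to-last term with the last: FF·CF = FFCF, CF·FFCF = CFFFCF, …
So term 8 is CFFFCFFFCFCFFFCF·FFCFCFFFCFCFFFCFFFCFCFFFCF.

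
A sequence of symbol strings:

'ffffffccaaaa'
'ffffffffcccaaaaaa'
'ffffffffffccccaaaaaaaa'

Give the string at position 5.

ffffffffffffffccccccaaaaaaaaaaaa

Each string has the form f^{2n} c^{n-1} a^{2n-2}, where the shown terms are n = 3, 4, 5.
Setting n = 7 gives 14, 6, 12 characters in each block.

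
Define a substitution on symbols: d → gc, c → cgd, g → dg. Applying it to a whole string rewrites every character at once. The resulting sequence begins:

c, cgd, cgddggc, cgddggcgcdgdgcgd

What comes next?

Rewriting the 16 symbols of cgddggcgcdgdgcgd one by one yields cgd dg gc gc dg dg cgd dg cgd gc dg gc dg cgd dg gc; concatenated:

cgddggcgcdgdgcgddgcgdgcdggcdgcgddggc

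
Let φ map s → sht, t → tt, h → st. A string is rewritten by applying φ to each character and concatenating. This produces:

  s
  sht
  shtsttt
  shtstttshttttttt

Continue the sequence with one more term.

shtstttshtttttttshtsttttttttttttttt

Replace each of the 16 characters of shtstttshttttttt in place — sht st tt sht tt tt tt sht st tt tt tt tt tt tt tt — and concatenate.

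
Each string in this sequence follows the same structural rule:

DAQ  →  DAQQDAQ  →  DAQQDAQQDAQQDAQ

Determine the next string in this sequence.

Every step duplicates the string with 'Q' between the halves.
Doubling DAQQDAQQDAQQDAQ with 'Q' between the halves:

DAQQDAQQDAQQDAQQDAQQDAQQDAQQDAQ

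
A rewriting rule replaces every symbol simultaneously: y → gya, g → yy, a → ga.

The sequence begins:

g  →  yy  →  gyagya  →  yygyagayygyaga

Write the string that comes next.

gyagyayygyagayygagyagyayygyagayyga

Applying the rule to each of the 14 symbols of yygyagayygyaga gives the pieces gya gya yy gya ga yy ga gya gya yy gya ga yy ga, which concatenate to the answer.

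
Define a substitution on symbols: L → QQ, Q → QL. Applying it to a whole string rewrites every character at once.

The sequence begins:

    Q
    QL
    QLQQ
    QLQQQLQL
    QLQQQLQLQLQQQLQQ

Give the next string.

Applying the rule to each of the 16 symbols of QLQQQLQLQLQQQLQQ gives the pieces QL QQ QL QL QL QQ QL QQ QL QQ QL QL QL QQ QL QL, which concatenate to the answer.

QLQQQLQLQLQQQLQQQLQQQLQLQLQQQLQL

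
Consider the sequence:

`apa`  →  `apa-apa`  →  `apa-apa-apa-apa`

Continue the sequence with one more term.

s(k+1) = s(k)·-·s(k) — each term doubles the last with '-' between the halves.
Doubling apa-apa-apa-apa with '-' between the halves:

apa-apa-apa-apa-apa-apa-apa-apa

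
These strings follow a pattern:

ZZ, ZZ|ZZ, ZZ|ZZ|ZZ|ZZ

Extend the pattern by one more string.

s(k+1) = s(k)·|·s(k) — each term doubles the last with '|' between the halves.
Doubling ZZ|ZZ|ZZ|ZZ with '|' between the halves:

ZZ|ZZ|ZZ|ZZ|ZZ|ZZ|ZZ|ZZ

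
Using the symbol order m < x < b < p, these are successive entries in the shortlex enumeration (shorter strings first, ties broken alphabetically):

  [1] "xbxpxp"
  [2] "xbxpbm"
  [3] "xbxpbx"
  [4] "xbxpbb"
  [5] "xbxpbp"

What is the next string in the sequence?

xbxppm

Find the rightmost character of xbxpbp below p, bump it to the next letter, and reset everything to its right to m.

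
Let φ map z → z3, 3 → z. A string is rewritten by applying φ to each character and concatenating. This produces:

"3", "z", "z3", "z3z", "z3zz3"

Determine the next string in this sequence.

z3zz3z3z

Expanding z3zz3: z→z3, 3→z, z→z3, z→z3, 3→z. Concatenated: z3 z z3 z3 z.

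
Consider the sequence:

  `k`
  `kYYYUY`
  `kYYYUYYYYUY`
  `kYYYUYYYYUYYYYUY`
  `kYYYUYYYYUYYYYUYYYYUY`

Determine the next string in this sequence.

Every step adds YYYUY to the end: s(k+1) = s(k)·YYYUY.
Applying this once more to kYYYUYYYYUYYYYUYYYYUY:

kYYYUYYYYUYYYYUYYYYUYYYYUY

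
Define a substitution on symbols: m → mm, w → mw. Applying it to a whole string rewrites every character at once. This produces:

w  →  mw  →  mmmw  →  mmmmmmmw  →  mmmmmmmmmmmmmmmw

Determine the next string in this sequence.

Applying the rule to each of the 16 symbols of mmmmmmmmmmmmmmmw gives the pieces mm mm mm mm mm mm mm mm mm mm mm mm mm mm mm mw, which concatenate to the answer.

mmmmmmmmmmmmmmmmmmmmmmmmmmmmmmmw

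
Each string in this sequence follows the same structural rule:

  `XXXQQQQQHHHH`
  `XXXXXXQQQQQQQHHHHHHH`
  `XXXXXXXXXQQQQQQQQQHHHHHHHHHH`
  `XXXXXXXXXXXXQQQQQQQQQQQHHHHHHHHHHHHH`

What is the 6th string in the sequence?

Term n consists of 3n X's, followed by 2n+3 Q's, followed by 3n+1 H's (n = 1, 2, …).
At n = 6 the blocks have lengths 18, 15, 19.

XXXXXXXXXXXXXXXXXXQQQQQQQQQQQQQQQHHHHHHHHHHHHHHHHHHH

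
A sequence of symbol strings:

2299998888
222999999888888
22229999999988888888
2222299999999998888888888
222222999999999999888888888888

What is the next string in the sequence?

22222229999999999999988888888888888

The n-th term is n 2's then 2n 9's then 2n 8's, where the shown terms are n = 2, 3, 4, 5, 6.
For the next term, n = 7, so the run lengths are 7, 14, 14.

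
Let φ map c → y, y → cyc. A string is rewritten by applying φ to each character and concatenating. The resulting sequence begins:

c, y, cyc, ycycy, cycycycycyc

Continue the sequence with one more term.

ycycycycycycycycycycy

Rewriting each symbol of cycycycycyc: c→y, y→cyc, c→y, y→cyc, c→y, y→cyc, c→y, y→cyc, c→y, y→cyc, c→y, which concatenates to y cyc y cyc y cyc y cyc y cyc y.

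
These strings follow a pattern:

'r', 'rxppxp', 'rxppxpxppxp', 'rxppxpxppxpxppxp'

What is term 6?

rxppxpxppxpxppxpxppxpxppxp

Each term is the previous one with xppxp appended.
From rxppxpxppxpxppxp, 2 further steps: rxppxpxppxpxppxp → rxppxpxppxpxppxpxppxp → (answer).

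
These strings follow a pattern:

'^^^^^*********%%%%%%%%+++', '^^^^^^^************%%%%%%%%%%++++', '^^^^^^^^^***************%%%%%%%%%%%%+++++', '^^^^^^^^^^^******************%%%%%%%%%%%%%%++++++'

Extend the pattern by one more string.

The n-th term is 2n-1 ^'s then 3n *'s then 2n+2 %'s then n +'s, where the shown terms are n = 3, 4, 5, 6.
At n = 7 the blocks have lengths 13, 21, 16, 7.

^^^^^^^^^^^^^*********************%%%%%%%%%%%%%%%%+++++++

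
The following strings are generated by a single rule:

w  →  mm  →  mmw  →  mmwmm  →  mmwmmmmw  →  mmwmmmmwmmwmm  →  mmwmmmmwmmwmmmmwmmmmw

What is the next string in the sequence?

mmwmmmmwmmwmmmmwmmmmwmmwmmmmwmmwmm

This is a Fibonacci-style word recurrence s(k) = s(k−1)·s(k−2): e.g. mm·w = mmw.
Continuing: mmwmmmmwmmwmmmmwmmmmw · mmwmmmmwmmwmm gives term 8.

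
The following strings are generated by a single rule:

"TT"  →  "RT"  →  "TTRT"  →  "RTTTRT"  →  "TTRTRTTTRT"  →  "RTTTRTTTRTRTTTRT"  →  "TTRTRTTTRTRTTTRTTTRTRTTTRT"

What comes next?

RTTTRTTTRTRTTTRTTTRTRTTTRTRTTTRTTTRTRTTTRT

This is a Fibonacci-style word recurrence s(k) = s(k−2)·s(k−1): e.g. TT·RT = TTRT.
The next term joins RTTTRTTTRTRTTTRT and TTRTRTTTRTRTTTRTTTRTRTTTRT.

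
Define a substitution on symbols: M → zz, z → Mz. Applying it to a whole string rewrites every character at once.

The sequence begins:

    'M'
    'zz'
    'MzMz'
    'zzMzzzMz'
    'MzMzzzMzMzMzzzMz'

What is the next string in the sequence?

φ(MzMzzzMzMzMzzzMz) expands symbol-by-symbol to zz Mz zz Mz Mz Mz zz Mz zz Mz zz Mz Mz Mz zz Mz; joining the 16 pieces gives the next term.

zzMzzzMzMzMzzzMzzzMzzzMzMzMzzzMz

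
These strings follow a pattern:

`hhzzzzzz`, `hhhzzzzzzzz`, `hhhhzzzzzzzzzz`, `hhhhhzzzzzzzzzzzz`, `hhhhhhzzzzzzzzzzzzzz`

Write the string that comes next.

hhhhhhhzzzzzzzzzzzzzzzz

Each string has the form h^{n-1} z^{2n}, where the shown terms are n = 3, 4, 5, 6, 7.
Setting n = 8 gives 7, 16 characters in each block.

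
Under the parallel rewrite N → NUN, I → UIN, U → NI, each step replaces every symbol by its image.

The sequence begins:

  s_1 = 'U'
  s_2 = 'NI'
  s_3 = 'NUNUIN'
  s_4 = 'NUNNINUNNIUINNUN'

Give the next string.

Rewriting the 16 symbols of NUNNINUNNIUINNUN one by one yields NUN NI NUN NUN UIN NUN NI NUN NUN UIN NI UIN NUN NUN NI NUN; concatenated:

NUNNINUNNUNUINNUNNINUNNUNUINNIUINNUNNUNNINUN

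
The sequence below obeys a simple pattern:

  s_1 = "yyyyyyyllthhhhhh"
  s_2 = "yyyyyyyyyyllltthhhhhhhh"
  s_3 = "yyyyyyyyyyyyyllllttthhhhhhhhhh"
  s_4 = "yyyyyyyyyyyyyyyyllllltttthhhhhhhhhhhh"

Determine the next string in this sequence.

yyyyyyyyyyyyyyyyyyyllllllttttthhhhhhhhhhhhhh

The n-th term is 3n+1 y's then n l's then n-1 t's then 2n+2 h's, where the shown terms are n = 2, 3, 4, 5.
Setting n = 6 gives 19, 6, 5, 14 characters in each block.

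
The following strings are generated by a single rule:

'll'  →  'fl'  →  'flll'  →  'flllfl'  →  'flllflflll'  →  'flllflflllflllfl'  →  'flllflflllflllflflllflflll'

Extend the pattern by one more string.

flllflflllflllflflllflflllflllflflllflllfl

From term 3 onward, concatenate the last term with the second-to-last: fl·ll = flll, flll·fl = flllfl, …
Continuing: flllflflllflllflflllflflll · flllflflllflllfl gives term 8.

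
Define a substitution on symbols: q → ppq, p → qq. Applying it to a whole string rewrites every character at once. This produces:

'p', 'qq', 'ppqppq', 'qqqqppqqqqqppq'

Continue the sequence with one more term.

ppqppqppqppqqqqqppqppqppqppqppqqqqqppq

Replace each of the 14 characters of qqqqppqqqqqppq in place — ppq ppq ppq ppq qq qq ppq ppq ppq ppq ppq qq qq ppq — and concatenate.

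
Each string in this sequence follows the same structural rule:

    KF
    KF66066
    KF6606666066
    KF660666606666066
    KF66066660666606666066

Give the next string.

KF6606666066660666606666066

The strings grow by a fixed suffix 66066 each time.
So the next term is KF66066660666606666066·66066.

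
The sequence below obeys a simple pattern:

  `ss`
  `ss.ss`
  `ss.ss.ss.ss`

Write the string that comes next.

Every step duplicates the string with '.' between the halves.
Doubling ss.ss.ss.ss with '.' between the halves:

ss.ss.ss.ss.ss.ss.ss.ss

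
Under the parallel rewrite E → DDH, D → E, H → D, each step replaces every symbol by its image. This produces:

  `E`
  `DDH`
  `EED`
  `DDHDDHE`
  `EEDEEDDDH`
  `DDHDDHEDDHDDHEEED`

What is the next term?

Replace each of the 17 characters of DDHDDHEDDHDDHEEED in place — E E D E E D DDH E E D E E D DDH DDH DDH E — and concatenate.

EEDEEDDDHEEDEEDDDHDDHDDHE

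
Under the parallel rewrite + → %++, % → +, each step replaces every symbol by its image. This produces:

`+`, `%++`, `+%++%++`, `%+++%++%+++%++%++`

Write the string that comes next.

Replace each of the 17 characters of %+++%++%+++%++%++ in place — + %++ %++ %++ + %++ %++ + %++ %++ %++ + %++ %++ + %++ %++ — and concatenate.

+%++%++%+++%++%+++%++%++%+++%++%+++%++%++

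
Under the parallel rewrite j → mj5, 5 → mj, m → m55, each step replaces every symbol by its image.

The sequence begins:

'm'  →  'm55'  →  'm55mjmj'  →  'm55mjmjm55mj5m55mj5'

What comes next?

Rewriting the 19 symbols of m55mjmjm55mj5m55mj5 one by one yields m55 mj mj m55 mj5 m55 mj5 m55 mj mj m55 mj5 mj m55 mj mj m55 mj5 mj; concatenated:

m55mjmjm55mj5m55mj5m55mjmjm55mj5mjm55mjmjm55mj5mj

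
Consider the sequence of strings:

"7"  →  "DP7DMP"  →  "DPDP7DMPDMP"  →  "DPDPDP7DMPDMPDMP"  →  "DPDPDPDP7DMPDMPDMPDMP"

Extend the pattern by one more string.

Every step adds DP to the front and DMP to the end of the previous string.
Applying this once more to DPDPDPDP7DMPDMPDMPDMP:

DPDPDPDPDP7DMPDMPDMPDMPDMP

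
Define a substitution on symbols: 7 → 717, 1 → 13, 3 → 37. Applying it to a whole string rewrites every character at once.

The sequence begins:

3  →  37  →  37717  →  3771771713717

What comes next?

Rewriting the 13 symbols of 3771771713717 one by one yields 37 717 717 13 717 717 13 717 13 37 717 13 717; concatenated:

377177171371771713717133771713717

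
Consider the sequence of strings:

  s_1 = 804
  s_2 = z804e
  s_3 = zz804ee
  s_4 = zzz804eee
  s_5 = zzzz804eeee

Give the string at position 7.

Every step adds z to the front and e to the end of the previous string.
From zzzz804eeee, 2 further steps: zzzz804eeee → zzzzz804eeeee → (answer).

zzzzzz804eeeeee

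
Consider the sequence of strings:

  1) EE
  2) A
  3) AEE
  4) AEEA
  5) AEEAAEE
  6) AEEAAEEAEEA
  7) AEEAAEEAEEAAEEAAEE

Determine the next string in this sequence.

AEEAAEEAEEAAEEAAEEAEEAAEEAEEA

This is a Fibonacci-style word recurrence s(k) = s(k−1)·s(k−2): e.g. A·EE = AEE.
Continuing: AEEAAEEAEEAAEEAAEE · AEEAAEEAEEA gives term 8.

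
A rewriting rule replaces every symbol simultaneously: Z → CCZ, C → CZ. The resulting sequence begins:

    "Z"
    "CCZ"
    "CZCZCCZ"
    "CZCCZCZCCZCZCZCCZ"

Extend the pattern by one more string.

CZCCZCZCZCCZCZCCZCZCZCCZCZCCZCZCCZCZCZCCZ

Applying the rule to each of the 17 symbols of CZCCZCZCCZCZCZCCZ gives the pieces CZ CCZ CZ CZ CCZ CZ CCZ CZ CZ CCZ CZ CCZ CZ CCZ CZ CZ CCZ, which concatenate to the answer.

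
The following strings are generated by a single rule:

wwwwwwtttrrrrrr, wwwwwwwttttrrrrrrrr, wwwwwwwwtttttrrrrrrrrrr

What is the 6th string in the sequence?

wwwwwwwwwwwttttttttrrrrrrrrrrrrrrrr

Term n consists of n+3 w's, followed by n t's, followed by 2n r's, where the shown terms are n = 3, 4, 5.
For term 6, n = 8, so the run lengths are 11, 8, 16.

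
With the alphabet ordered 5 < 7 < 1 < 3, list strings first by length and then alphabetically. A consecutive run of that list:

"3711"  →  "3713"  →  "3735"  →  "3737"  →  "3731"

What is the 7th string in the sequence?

3155

Stepping forward 2 times from 3731: 3731 → 3733, then the target.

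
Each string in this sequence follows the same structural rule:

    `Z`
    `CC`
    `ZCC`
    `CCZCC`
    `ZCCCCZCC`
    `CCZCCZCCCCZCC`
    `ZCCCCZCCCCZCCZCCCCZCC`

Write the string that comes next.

Each term (from the third on) is the two preceding terms concatenated in order: term 3 = Z·CC = ZCC.
The next term joins CCZCCZCCCCZCC and ZCCCCZCCCCZCCZCCCCZCC.

CCZCCZCCCCZCCZCCCCZCCCCZCCZCCCCZCC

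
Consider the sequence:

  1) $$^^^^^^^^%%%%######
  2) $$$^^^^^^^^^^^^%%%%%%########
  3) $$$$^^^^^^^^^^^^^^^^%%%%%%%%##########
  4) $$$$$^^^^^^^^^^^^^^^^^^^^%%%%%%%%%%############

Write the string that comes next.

Each string has the form $^{n} ^^{4n} %^{2n} #^{2n+2}, where the shown terms are n = 2, 3, 4, 5.
At n = 6 the blocks have lengths 6, 24, 12, 14.

$$$$$$^^^^^^^^^^^^^^^^^^^^^^^^%%%%%%%%%%%%##############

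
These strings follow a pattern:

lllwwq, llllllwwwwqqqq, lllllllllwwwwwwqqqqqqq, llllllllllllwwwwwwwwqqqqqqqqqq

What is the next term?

Each string has the form l^{3n} w^{2n} q^{3n-2} (n = 1, 2, …).
Setting n = 5 gives 15, 10, 13 characters in each block.

lllllllllllllllwwwwwwwwwwqqqqqqqqqqqqq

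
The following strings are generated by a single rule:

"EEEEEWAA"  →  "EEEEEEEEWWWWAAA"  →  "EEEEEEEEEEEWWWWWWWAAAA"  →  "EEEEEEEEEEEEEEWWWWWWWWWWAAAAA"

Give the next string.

EEEEEEEEEEEEEEEEEWWWWWWWWWWWWWAAAAAA

Reading off run lengths: E runs 5, 8, 11, 14; W runs 1, 4, 7, 10; A runs 2, 3, 4, 5 — each is linear in n (n = 1, 2, …).
At n = 5 the blocks have lengths 17, 13, 6.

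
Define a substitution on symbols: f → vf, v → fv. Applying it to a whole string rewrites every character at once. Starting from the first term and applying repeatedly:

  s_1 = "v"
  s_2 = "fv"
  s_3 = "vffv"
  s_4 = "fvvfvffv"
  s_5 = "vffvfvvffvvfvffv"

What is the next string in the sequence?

φ(vffvfvvffvvfvffv) expands symbol-by-symbol to fv vf vf fv vf fv fv vf vf fv fv vf fv vf vf fv; joining the 16 pieces gives the next term.

fvvfvffvvffvfvvfvffvfvvffvvfvffv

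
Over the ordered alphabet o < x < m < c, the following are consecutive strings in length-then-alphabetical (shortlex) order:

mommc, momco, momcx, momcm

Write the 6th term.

mocoo

Advancing 2 positions from momcm through momcm → momcc reaches term 6.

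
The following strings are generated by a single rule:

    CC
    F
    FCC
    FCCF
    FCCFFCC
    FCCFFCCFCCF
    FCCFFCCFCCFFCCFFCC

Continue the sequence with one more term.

Each term (from the third on) is the previous term followed by the one before it: term 3 = F·CC = FCC.
Continuing: FCCFFCCFCCFFCCFFCC · FCCFFCCFCCF gives term 8.

FCCFFCCFCCFFCCFFCCFCCFFCCFCCF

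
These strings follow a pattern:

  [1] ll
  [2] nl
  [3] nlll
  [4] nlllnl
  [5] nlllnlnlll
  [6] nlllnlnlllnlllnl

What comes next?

nlllnlnlllnlllnlnlllnlnlll

This is a Fibonacci-style word recurrence s(k) = s(k−1)·s(k−2): e.g. nl·ll = nlll.
The next term joins nlllnlnlllnlllnl and nlllnlnlll.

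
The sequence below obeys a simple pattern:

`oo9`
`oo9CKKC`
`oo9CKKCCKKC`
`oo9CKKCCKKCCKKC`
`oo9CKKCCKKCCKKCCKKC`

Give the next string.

The strings grow by a fixed suffix CKKC each time.
One more step from oo9CKKCCKKCCKKCCKKC gives the answer.

oo9CKKCCKKCCKKCCKKCCKKC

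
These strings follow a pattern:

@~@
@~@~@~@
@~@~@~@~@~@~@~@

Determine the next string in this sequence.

@~@~@~@~@~@~@~@~@~@~@~@~@~@~@~@

Every step duplicates the string with '~' between the halves.
So the next term is two copies of @~@~@~@~@~@~@~@ with '~' between the halves.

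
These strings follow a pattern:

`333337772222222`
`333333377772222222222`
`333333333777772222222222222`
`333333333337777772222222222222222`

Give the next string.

The n-th term is 2n-1 3's then n 7's then 3n-2 2's, where the shown terms are n = 3, 4, 5, 6.
At n = 7 the blocks have lengths 13, 7, 19.

333333333333377777772222222222222222222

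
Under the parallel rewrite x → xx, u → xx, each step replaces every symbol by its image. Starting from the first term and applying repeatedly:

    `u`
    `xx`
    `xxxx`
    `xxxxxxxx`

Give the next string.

Rewriting each symbol of xxxxxxxx: x→xx, x→xx, x→xx, x→xx, x→xx, x→xx, x→xx, x→xx, which concatenates to xx xx xx xx xx xx xx xx.

xxxxxxxxxxxxxxxx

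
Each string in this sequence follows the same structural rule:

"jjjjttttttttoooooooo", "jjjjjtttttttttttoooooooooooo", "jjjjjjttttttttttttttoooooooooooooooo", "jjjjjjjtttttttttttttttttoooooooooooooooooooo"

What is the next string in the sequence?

The n-th term is n+2 j's then 3n+2 t's then 4n o's, where the shown terms are n = 2, 3, 4, 5.
Setting n = 6 gives 8, 20, 24 characters in each block.

jjjjjjjjttttttttttttttttttttoooooooooooooooooooooooo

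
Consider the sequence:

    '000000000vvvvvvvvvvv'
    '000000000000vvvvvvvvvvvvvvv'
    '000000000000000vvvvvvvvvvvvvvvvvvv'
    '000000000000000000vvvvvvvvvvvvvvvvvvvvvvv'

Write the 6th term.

000000000000000000000000vvvvvvvvvvvvvvvvvvvvvvvvvvvvvvv

Each string has the form 0^{3n} v^{4n-1}, where the shown terms are n = 3, 4, 5, 6.
For term 6, n = 8, so the run lengths are 24, 31.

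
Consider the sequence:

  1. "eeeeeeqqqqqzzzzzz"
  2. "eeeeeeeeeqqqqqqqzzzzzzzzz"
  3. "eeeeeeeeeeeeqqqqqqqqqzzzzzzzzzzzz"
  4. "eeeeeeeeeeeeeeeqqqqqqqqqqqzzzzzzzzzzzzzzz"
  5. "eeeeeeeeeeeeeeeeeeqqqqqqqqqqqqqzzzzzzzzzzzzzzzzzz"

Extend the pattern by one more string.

eeeeeeeeeeeeeeeeeeeeeqqqqqqqqqqqqqqqzzzzzzzzzzzzzzzzzzzzz

The n-th term is 3n+3 e's then 2n+3 q's then 3n+3 z's (n = 1, 2, …).
For the next term, n = 6, so the run lengths are 21, 15, 21.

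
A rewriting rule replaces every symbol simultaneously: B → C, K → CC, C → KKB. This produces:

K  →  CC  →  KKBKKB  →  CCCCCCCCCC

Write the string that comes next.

Expanding CCCCCCCCCC: C→KKB, C→KKB, C→KKB, C→KKB, C→KKB, C→KKB, C→KKB, C→KKB, C→KKB, C→KKB. Concatenated: KKB KKB KKB KKB KKB KKB KKB KKB KKB KKB.

KKBKKBKKBKKBKKBKKBKKBKKBKKBKKB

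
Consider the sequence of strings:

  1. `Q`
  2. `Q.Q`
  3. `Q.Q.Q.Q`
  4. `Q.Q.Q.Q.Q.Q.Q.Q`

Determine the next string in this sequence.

s(k+1) = s(k)·.·s(k) — each term doubles the last with '.' between the halves.
Doubling Q.Q.Q.Q.Q.Q.Q.Q with '.' between the halves:

Q.Q.Q.Q.Q.Q.Q.Q.Q.Q.Q.Q.Q.Q.Q.Q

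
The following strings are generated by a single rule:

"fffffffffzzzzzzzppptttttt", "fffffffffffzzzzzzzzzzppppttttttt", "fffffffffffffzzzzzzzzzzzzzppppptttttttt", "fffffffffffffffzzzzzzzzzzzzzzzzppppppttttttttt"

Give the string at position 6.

fffffffffffffffffffzzzzzzzzzzzzzzzzzzzzzzppppppppttttttttttt

The n-th term is 2n+3 f's then 3n-2 z's then n p's then n+3 t's, where the shown terms are n = 3, 4, 5, 6.
At n = 8 the blocks have lengths 19, 22, 8, 11.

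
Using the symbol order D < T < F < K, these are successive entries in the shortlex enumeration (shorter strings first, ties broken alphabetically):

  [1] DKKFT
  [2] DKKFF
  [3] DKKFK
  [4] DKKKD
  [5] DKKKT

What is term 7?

Continuing the enumeration 2 steps past DKKKT: DKKKT → DKKKF → (answer).

DKKKK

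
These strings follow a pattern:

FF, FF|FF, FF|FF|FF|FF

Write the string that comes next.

s(k+1) = s(k)·|·s(k) — each term doubles the last with '|' between the halves.
So the next term is two copies of FF|FF|FF|FF with '|' between the halves.

FF|FF|FF|FF|FF|FF|FF|FF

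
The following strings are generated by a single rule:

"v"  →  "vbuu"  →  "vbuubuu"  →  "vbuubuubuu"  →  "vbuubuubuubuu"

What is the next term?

vbuubuubuubuubuu

Each term is the previous one with buu appended.
So the next term is vbuubuubuubuu·buu.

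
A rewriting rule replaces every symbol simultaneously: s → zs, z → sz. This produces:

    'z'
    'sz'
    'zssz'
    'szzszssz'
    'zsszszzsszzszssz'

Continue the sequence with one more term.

szzszsszzsszszzszsszszzsszzszssz

φ(zsszszzsszzszssz) expands symbol-by-symbol to sz zs zs sz zs sz sz zs zs sz sz zs sz zs zs sz; joining the 16 pieces gives the next term.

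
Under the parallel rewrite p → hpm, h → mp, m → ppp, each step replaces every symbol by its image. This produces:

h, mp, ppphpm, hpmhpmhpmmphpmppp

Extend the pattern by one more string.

Rewriting the 17 symbols of hpmhpmhpmmphpmppp one by one yields mp hpm ppp mp hpm ppp mp hpm ppp ppp hpm mp hpm ppp hpm hpm hpm; concatenated:

mphpmpppmphpmpppmphpmpppppphpmmphpmppphpmhpmhpm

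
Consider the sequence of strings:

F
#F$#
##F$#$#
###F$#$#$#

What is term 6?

Every step adds # to the front and $# to the end of the previous string.
From ###F$#$#$#, 2 further steps: ###F$#$#$# → ####F$#$#$#$# → (answer).

#####F$#$#$#$#$#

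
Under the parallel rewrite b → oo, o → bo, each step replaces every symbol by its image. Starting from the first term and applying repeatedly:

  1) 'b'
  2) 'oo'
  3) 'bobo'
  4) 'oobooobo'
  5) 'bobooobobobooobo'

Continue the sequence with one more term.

oobooobobobooobooobooobobobooobo

Replace each of the 16 characters of bobooobobobooobo in place — oo bo oo bo bo bo oo bo oo bo oo bo bo bo oo bo — and concatenate.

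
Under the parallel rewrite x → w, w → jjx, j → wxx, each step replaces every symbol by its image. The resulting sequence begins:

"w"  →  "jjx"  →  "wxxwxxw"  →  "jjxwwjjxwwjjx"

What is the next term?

Rewriting the 13 symbols of jjxwwjjxwwjjx one by one yields wxx wxx w jjx jjx wxx wxx w jjx jjx wxx wxx w; concatenated:

wxxwxxwjjxjjxwxxwxxwjjxjjxwxxwxxw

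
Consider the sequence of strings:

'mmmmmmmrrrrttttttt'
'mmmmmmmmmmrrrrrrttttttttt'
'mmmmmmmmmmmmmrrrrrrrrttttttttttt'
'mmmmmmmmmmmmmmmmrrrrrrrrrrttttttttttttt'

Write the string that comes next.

mmmmmmmmmmmmmmmmmmmrrrrrrrrrrrrttttttttttttttt

Each string has the form m^{3n+1} r^{2n} t^{2n+3}, where the shown terms are n = 2, 3, 4, 5.
At n = 6 the blocks have lengths 19, 12, 15.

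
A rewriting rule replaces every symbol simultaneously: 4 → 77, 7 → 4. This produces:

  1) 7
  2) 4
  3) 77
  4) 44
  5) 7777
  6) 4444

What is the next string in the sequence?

Expanding 4444: 4→77, 4→77, 4→77, 4→77. Concatenated: 77 77 77 77.

77777777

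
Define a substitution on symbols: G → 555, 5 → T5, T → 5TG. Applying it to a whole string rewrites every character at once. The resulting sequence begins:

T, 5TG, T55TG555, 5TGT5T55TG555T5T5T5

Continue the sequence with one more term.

Replace each of the 19 characters of 5TGT5T55TG555T5T5T5 in place — T5 5TG 555 5TG T5 5TG T5 T5 5TG 555 T5 T5 T5 5TG T5 5TG T5 5TG T5 — and concatenate.

T55TG5555TGT55TGT5T55TG555T5T5T55TGT55TGT55TGT5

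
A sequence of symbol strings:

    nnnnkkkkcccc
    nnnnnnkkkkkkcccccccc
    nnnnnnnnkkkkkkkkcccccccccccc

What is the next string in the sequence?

Reading off run lengths: n runs 4, 6, 8; k runs 4, 6, 8; c runs 4, 8, 12 — each is linear in n (n = 1, 2, …).
At n = 4 the blocks have lengths 10, 10, 16.

nnnnnnnnnnkkkkkkkkkkcccccccccccccccc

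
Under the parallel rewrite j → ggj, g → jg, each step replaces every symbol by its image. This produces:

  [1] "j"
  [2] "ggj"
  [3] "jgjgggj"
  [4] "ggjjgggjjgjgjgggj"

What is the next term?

φ(ggjjgggjjgjgjgggj) expands symbol-by-symbol to jg jg ggj ggj jg jg jg ggj ggj jg ggj jg ggj jg jg jg ggj; joining the 17 pieces gives the next term.

jgjgggjggjjgjgjgggjggjjgggjjgggjjgjgjgggj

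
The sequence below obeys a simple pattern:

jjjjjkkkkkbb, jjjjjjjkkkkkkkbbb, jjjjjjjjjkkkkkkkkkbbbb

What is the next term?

jjjjjjjjjjjkkkkkkkkkkkbbbbb

The n-th term is 2n+1 j's then 2n+1 k's then n b's, where the shown terms are n = 2, 3, 4.
Setting n = 5 gives 11, 11, 5 characters in each block.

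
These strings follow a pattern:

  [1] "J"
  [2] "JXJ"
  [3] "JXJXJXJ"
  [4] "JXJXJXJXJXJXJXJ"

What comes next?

JXJXJXJXJXJXJXJXJXJXJXJXJXJXJXJ

s(k+1) = s(k)·X·s(k) — each term doubles the last with 'X' between the halves.
One more doubling of JXJXJXJXJXJXJXJ gives the answer.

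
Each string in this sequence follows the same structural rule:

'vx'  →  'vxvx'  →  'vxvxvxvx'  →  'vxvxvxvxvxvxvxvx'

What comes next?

vxvxvxvxvxvxvxvxvxvxvxvxvxvxvxvx

Each string is two copies of the previous one concatenated.
So the next term is two copies of vxvxvxvxvxvxvxvx.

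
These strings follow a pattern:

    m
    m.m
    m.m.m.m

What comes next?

Every step duplicates the string with '.' between the halves.
Doubling m.m.m.m with '.' between the halves:

m.m.m.m.m.m.m.m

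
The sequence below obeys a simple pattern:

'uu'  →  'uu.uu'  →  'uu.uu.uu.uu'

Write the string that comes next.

uu.uu.uu.uu.uu.uu.uu.uu

Each string is two copies of the previous one joined by '.'.
One more doubling of uu.uu.uu.uu gives the answer.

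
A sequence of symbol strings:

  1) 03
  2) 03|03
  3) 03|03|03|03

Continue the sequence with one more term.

Every step duplicates the string with '|' between the halves.
Doubling 03|03|03|03 with '|' between the halves:

03|03|03|03|03|03|03|03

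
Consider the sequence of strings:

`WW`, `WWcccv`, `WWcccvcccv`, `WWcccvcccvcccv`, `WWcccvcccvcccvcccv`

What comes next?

WWcccvcccvcccvcccvcccv

Every step adds cccv to the end: s(k+1) = s(k)·cccv.
One more step from WWcccvcccvcccvcccv gives the answer.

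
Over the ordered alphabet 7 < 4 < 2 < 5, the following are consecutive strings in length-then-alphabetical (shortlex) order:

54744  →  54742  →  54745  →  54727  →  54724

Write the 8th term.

Continuing the enumeration 3 steps past 54724: 54724 → 54722 → 54725 → (answer).

54757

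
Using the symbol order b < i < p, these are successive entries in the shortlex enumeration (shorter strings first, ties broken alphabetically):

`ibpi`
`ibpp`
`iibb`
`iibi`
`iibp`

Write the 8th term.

Advancing 3 positions from iibp through iibp → iiib → iiii reaches term 8.

iiip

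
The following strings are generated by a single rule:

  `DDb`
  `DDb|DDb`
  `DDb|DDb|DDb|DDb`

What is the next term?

Every step duplicates the string with '|' between the halves.
One more doubling of DDb|DDb|DDb|DDb gives the answer.

DDb|DDb|DDb|DDb|DDb|DDb|DDb|DDb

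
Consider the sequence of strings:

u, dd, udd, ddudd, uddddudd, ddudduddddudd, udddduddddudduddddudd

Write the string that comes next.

dduddudddduddudddduddddudduddddudd

This is a Fibonacci-style word recurrence s(k) = s(k−2)·s(k−1): e.g. u·dd = udd.
The next term joins ddudduddddudd and udddduddddudduddddudd.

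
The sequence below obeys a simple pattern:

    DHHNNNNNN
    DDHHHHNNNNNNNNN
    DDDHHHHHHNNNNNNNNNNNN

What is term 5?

DDDDDHHHHHHHHHHNNNNNNNNNNNNNNNNNN

Each string has the form D^{n} H^{2n} N^{3n+3} (n = 1, 2, …).
Setting n = 5 gives 5, 10, 18 characters in each block.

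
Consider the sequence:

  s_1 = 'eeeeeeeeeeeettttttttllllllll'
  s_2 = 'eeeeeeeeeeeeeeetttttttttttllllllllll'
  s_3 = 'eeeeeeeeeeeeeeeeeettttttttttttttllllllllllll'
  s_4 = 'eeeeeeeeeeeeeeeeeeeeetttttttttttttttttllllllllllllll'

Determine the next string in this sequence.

Term n consists of 3n+3 e's, followed by 3n-1 t's, followed by 2n+2 l's, where the shown terms are n = 3, 4, 5, 6.
Setting n = 7 gives 24, 20, 16 characters in each block.

eeeeeeeeeeeeeeeeeeeeeeeettttttttttttttttttttllllllllllllllll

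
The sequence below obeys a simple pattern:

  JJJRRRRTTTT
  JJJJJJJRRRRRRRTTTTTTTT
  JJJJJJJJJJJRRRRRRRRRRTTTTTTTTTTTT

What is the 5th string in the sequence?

JJJJJJJJJJJJJJJJJJJRRRRRRRRRRRRRRRRTTTTTTTTTTTTTTTTTTTT

Reading off run lengths: J runs 3, 7, 11; R runs 4, 7, 10; T runs 4, 8, 12 — each is linear in n (n = 1, 2, …).
At n = 5 the blocks have lengths 19, 16, 20.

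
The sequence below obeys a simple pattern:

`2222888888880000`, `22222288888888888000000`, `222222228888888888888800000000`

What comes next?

The n-th term is 2n 2's then 3n+2 8's then 2n 0's, where the shown terms are n = 2, 3, 4.
Setting n = 5 gives 10, 17, 10 characters in each block.

2222222222888888888888888880000000000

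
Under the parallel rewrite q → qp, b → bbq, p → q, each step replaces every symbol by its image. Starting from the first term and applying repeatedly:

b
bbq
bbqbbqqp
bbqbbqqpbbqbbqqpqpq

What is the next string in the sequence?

Rewriting the 19 symbols of bbqbbqqpbbqbbqqpqpq one by one yields bbq bbq qp bbq bbq qp qp q bbq bbq qp bbq bbq qp qp q qp q qp; concatenated:

bbqbbqqpbbqbbqqpqpqbbqbbqqpbbqbbqqpqpqqpqqp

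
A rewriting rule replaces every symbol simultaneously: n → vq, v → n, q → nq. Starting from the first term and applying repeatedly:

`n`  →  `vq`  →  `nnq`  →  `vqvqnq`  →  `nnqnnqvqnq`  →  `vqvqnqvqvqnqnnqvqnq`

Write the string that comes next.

φ(vqvqnqvqvqnqnnqvqnq) expands symbol-by-symbol to n nq n nq vq nq n nq n nq vq nq vq vq nq n nq vq nq; joining the 19 pieces gives the next term.

nnqnnqvqnqnnqnnqvqnqvqvqnqnnqvqnq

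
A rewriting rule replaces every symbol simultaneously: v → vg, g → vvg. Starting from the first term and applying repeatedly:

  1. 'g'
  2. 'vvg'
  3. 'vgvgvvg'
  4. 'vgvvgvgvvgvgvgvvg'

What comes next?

φ(vgvvgvgvvgvgvgvvg) expands symbol-by-symbol to vg vvg vg vg vvg vg vvg vg vg vvg vg vvg vg vvg vg vg vvg; joining the 17 pieces gives the next term.

vgvvgvgvgvvgvgvvgvgvgvvgvgvvgvgvvgvgvgvvg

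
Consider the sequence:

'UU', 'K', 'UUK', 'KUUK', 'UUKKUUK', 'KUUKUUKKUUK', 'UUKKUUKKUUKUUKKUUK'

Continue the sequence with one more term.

KUUKUUKKUUKUUKKUUKKUUKUUKKUUK

This is a Fibonacci-style word recurrence s(k) = s(k−2)·s(k−1): e.g. UU·K = UUK.
Continuing: KUUKUUKKUUK · UUKKUUKKUUKUUKKUUK gives term 8.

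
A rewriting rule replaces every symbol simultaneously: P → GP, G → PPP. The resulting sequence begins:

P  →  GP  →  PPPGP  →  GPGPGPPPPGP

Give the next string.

PPPGPPPPGPPPPGPGPGPGPPPPGP

Rewriting each symbol of GPGPGPPPPGP: G→PPP, P→GP, G→PPP, P→GP, G→PPP, P→GP, P→GP, P→GP, P→GP, G→PPP, P→GP, which concatenates to PPP GP PPP GP PPP GP GP GP GP PPP GP.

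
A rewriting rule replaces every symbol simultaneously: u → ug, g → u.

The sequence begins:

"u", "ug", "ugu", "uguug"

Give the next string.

uguugugu

Apply φ to uguug symbol by symbol: u→ug, g→u, u→ug, u→ug, g→u; joined: ug u ug ug u.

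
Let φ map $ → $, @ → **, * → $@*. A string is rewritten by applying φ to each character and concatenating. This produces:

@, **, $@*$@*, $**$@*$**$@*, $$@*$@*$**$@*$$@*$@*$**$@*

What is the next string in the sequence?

$$**$@*$**$@*$$@*$@*$**$@*$$**$@*$**$@*$$@*$@*$**$@*

Replace each of the 26 characters of $$@*$@*$**$@*$$@*$@*$**$@* in place — $ $ ** $@* $ ** $@* $ $@* $@* $ ** $@* $ $ ** $@* $ ** $@* $ $@* $@* $ ** $@* — and concatenate.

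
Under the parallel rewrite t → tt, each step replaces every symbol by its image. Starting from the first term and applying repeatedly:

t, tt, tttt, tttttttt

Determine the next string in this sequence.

Rewriting each symbol of tttttttt: t→tt, t→tt, t→tt, t→tt, t→tt, t→tt, t→tt, t→tt, which concatenates to tt tt tt tt tt tt tt tt.

tttttttttttttttt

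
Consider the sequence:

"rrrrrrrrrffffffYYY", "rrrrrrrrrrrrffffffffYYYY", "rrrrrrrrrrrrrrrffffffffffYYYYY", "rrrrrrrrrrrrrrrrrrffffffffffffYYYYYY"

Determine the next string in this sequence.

rrrrrrrrrrrrrrrrrrrrrffffffffffffffYYYYYYY

Reading off run lengths: r runs 9, 12, 15, 18; f runs 6, 8, 10, 12; Y runs 3, 4, 5, 6 — each is linear in n, where the shown terms are n = 3, 4, 5, 6.
At n = 7 the blocks have lengths 21, 14, 7.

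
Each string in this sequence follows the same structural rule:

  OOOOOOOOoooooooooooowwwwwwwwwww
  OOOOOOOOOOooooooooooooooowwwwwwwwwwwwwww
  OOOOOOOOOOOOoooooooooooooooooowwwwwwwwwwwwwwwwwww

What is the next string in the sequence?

OOOOOOOOOOOOOOooooooooooooooooooooowwwwwwwwwwwwwwwwwwwwwww

Term n consists of 2n+2 O's, followed by 3n+3 o's, followed by 4n-1 w's, where the shown terms are n = 3, 4, 5.
At n = 6 the blocks have lengths 14, 21, 23.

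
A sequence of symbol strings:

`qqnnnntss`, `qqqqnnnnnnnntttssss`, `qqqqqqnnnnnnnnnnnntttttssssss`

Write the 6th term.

The n-th term is 2n q's then 4n n's then 2n-1 t's then 2n s's (n = 1, 2, …).
Setting n = 6 gives 12, 24, 11, 12 characters in each block.

qqqqqqqqqqqqnnnnnnnnnnnnnnnnnnnnnnnntttttttttttssssssssssss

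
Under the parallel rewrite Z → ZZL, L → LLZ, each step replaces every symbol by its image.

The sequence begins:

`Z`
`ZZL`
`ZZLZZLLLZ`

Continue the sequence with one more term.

ZZLZZLLLZZZLZZLLLZLLZLLZZZL

Rewriting each symbol of ZZLZZLLLZ: Z→ZZL, Z→ZZL, L→LLZ, Z→ZZL, Z→ZZL, L→LLZ, L→LLZ, L→LLZ, Z→ZZL, which concatenates to ZZL ZZL LLZ ZZL ZZL LLZ LLZ LLZ ZZL.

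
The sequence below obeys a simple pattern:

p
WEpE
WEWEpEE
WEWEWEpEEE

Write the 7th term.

WEWEWEWEWEWEpEEEEEE

Each term wraps the previous one in WE on the left and E on the right.
From WEWEWEpEEE, 3 further steps: WEWEWEpEEE → WEWEWEWEpEEEE → WEWEWEWEWEpEEEEE → (answer).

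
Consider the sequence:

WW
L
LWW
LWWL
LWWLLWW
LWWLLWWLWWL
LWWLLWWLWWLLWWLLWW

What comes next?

From term 3 onward, concatenate the last term with the second-to-last: L·WW = LWW, LWW·L = LWWL, …
The next term joins LWWLLWWLWWLLWWLLWW and LWWLLWWLWWL.

LWWLLWWLWWLLWWLLWWLWWLLWWLWWL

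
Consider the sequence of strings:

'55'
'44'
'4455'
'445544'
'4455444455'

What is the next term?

4455444455445544

Each term (from the third on) is the previous term followed by the one before it: term 3 = 44·55 = 4455.
So term 6 is 4455444455·445544.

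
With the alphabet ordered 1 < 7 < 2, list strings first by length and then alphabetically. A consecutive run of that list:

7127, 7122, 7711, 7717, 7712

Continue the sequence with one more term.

Find the rightmost character of 7712 below 2, bump it to the next letter, and reset everything to its right to 1.

7771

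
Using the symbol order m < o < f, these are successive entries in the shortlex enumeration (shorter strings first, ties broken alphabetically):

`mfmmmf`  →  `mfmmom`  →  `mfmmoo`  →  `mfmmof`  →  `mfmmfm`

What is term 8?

mfmomm

Stepping forward 3 times from mfmmfm: mfmmfm → mfmmfo → mfmmff, then the target.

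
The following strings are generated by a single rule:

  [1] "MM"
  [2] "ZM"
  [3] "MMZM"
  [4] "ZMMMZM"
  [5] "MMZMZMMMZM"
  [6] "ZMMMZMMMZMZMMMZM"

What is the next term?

MMZMZMMMZMZMMMZMMMZMZMMMZM

This is a Fibonacci-style word recurrence s(k) = s(k−2)·s(k−1): e.g. MM·ZM = MMZM.
Continuing: MMZMZMMMZM · ZMMMZMMMZMZMMMZM gives term 7.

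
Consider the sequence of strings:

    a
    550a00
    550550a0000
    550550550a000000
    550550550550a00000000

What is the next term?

Each term wraps the previous one in 550 on the left and 00 on the right.
Applying this once more to 550550550550a00000000:

550550550550550a0000000000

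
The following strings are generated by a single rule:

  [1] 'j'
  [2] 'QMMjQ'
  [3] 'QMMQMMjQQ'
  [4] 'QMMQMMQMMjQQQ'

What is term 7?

s(k+1) = QMM·s(k)·Q, so each term gains QMM as a prefix and Q as a suffix.
From QMMQMMQMMjQQQ, 3 further steps: QMMQMMQMMjQQQ → QMMQMMQMMQMMjQQQQ → QMMQMMQMMQMMQMMjQQQQQ → (answer).

QMMQMMQMMQMMQMMQMMjQQQQQQ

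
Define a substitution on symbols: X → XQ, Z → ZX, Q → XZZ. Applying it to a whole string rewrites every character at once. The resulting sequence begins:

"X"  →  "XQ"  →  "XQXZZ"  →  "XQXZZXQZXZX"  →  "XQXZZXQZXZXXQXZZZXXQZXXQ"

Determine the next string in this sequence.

XQXZZXQZXZXXQXZZZXXQZXXQXQXZZXQZXZXZXXQXQXZZZXXQXQXZZ

Applying the rule to each of the 24 symbols of XQXZZXQZXZXXQXZZZXXQZXXQ gives the pieces XQ XZZ XQ ZX ZX XQ XZZ ZX XQ ZX XQ XQ XZZ XQ ZX ZX ZX XQ XQ XZZ ZX XQ XQ XZZ, which concatenate to the answer.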